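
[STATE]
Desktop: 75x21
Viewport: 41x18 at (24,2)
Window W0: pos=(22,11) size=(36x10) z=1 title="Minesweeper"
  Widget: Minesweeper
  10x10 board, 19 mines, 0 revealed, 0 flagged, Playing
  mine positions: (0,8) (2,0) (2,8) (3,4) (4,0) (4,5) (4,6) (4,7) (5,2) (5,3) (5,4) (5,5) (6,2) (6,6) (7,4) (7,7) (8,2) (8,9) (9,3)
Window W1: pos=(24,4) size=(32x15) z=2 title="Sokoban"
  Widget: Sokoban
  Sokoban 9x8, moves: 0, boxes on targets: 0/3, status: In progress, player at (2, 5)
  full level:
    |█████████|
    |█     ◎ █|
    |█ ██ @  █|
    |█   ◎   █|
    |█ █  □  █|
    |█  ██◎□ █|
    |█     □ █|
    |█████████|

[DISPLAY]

                                         
                                         
┏━━━━━━━━━━━━━━━━━━━━━━━━━━━━━━┓         
┃ Sokoban                      ┃         
┠──────────────────────────────┨         
┃█████████                     ┃         
┃█     ◎ █                     ┃         
┃█ ██ @  █                     ┃         
┃█   ◎   █                     ┃         
┃█ █  □  █                     ┃━┓       
┃█  ██◎□ █                     ┃ ┃       
┃█     □ █                     ┃─┨       
┃█████████                     ┃ ┃       
┃Moves: 0  0/3                 ┃ ┃       
┃                              ┃ ┃       
┃                              ┃ ┃       
┗━━━━━━━━━━━━━━━━━━━━━━━━━━━━━━┛ ┃       
■■■■■■■■■                        ┃       


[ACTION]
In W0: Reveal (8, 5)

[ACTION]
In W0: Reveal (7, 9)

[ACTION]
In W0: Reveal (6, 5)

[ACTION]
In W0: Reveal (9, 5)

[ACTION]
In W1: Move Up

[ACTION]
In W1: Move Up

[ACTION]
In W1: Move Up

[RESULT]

                                         
                                         
┏━━━━━━━━━━━━━━━━━━━━━━━━━━━━━━┓         
┃ Sokoban                      ┃         
┠──────────────────────────────┨         
┃█████████                     ┃         
┃█    @◎ █                     ┃         
┃█ ██    █                     ┃         
┃█   ◎   █                     ┃         
┃█ █  □  █                     ┃━┓       
┃█  ██◎□ █                     ┃ ┃       
┃█     □ █                     ┃─┨       
┃█████████                     ┃ ┃       
┃Moves: 1  0/3                 ┃ ┃       
┃                              ┃ ┃       
┃                              ┃ ┃       
┗━━━━━━━━━━━━━━━━━━━━━━━━━━━━━━┛ ┃       
■■■■■■■■■                        ┃       


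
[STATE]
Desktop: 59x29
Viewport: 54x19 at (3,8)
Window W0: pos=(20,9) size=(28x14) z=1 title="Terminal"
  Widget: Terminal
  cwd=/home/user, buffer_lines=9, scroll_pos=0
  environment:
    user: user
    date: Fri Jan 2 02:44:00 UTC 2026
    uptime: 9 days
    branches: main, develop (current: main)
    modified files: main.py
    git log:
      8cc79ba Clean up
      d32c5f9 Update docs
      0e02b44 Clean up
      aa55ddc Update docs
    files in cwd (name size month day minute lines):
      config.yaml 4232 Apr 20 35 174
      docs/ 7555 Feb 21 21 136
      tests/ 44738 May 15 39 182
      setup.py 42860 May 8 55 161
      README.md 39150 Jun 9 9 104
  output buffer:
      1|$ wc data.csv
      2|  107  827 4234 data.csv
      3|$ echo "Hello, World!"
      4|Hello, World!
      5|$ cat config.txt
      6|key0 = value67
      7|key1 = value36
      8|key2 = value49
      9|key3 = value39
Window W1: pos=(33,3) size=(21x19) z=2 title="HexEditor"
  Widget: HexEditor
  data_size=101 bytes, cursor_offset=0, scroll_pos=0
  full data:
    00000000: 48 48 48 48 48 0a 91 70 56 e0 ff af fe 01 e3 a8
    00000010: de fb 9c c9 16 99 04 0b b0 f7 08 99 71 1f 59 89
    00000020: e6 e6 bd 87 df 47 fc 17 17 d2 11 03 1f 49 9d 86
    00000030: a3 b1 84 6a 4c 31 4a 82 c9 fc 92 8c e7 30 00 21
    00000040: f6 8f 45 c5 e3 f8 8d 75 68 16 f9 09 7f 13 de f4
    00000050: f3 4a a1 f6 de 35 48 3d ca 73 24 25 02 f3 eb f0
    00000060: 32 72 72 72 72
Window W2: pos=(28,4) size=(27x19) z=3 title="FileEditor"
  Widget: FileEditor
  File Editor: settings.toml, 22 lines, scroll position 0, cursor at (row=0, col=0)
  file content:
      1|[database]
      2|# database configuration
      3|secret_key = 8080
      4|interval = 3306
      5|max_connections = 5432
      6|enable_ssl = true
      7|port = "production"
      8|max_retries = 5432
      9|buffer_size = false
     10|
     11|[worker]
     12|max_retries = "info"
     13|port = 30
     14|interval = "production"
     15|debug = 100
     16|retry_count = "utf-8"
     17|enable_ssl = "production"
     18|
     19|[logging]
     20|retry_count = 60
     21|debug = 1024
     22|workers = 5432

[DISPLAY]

                         ┃# database configuration█┃  
                 ┏━━━━━━━┃secret_key = 8080       ░┃  
                 ┃ Termin┃interval = 3306         ░┃  
                 ┠───────┃max_connections = 5432  ░┃  
                 ┃$ wc da┃enable_ssl = true       ░┃  
                 ┃  107  ┃port = "production"     ░┃  
                 ┃$ echo ┃max_retries = 5432      ░┃  
                 ┃Hello, ┃buffer_size = false     ░┃  
                 ┃$ cat c┃                        ░┃  
                 ┃key0 = ┃[worker]                ░┃  
                 ┃key1 = ┃max_retries = "info"    ░┃  
                 ┃key2 = ┃port = 30               ░┃  
                 ┃key3 = ┃interval = "production" ░┃  
                 ┃$ █    ┃debug = 100             ▼┃  
                 ┗━━━━━━━┗━━━━━━━━━━━━━━━━━━━━━━━━━┛  
                                                      
                                                      
                                                      
                                                      


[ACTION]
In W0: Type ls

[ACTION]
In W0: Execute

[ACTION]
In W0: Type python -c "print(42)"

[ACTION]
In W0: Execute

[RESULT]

                         ┃# database configuration█┃  
                 ┏━━━━━━━┃secret_key = 8080       ░┃  
                 ┃ Termin┃interval = 3306         ░┃  
                 ┠───────┃max_connections = 5432  ░┃  
                 ┃$ cat c┃enable_ssl = true       ░┃  
                 ┃key0 = ┃port = "production"     ░┃  
                 ┃key1 = ┃max_retries = 5432      ░┃  
                 ┃key2 = ┃buffer_size = false     ░┃  
                 ┃key3 = ┃                        ░┃  
                 ┃$ ls   ┃[worker]                ░┃  
                 ┃config.┃max_retries = "info"    ░┃  
                 ┃$ pytho┃port = 30               ░┃  
                 ┃42     ┃interval = "production" ░┃  
                 ┃$ █    ┃debug = 100             ▼┃  
                 ┗━━━━━━━┗━━━━━━━━━━━━━━━━━━━━━━━━━┛  
                                                      
                                                      
                                                      
                                                      


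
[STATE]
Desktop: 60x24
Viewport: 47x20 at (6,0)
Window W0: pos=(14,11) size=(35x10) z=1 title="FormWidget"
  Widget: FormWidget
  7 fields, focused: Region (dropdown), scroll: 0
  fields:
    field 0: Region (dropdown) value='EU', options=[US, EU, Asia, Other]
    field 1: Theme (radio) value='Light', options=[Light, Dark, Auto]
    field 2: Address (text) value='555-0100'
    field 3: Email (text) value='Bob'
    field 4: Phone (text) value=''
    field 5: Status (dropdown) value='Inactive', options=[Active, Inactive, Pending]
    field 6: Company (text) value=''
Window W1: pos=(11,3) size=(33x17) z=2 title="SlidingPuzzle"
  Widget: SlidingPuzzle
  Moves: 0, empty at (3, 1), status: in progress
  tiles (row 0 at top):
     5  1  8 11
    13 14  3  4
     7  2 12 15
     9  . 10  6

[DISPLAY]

                                               
                                               
                                               
     ┏━━━━━━━━━━━━━━━━━━━━━━━━━━━━━━━┓         
     ┃ SlidingPuzzle                 ┃         
     ┠───────────────────────────────┨         
     ┃┌────┬────┬────┬────┐          ┃         
     ┃│  5 │  1 │  8 │ 11 │          ┃         
     ┃├────┼────┼────┼────┤          ┃         
     ┃│ 13 │ 14 │  3 │  4 │          ┃         
     ┃├────┼────┼────┼────┤          ┃         
     ┃│  7 │  2 │ 12 │ 15 │          ┃━━━━┓    
     ┃├────┼────┼────┼────┤          ┃    ┃    
     ┃│  9 │    │ 10 │  6 │          ┃────┨    
     ┃└────┴────┴────┴────┘          ┃  ▼]┃    
     ┃Moves: 0                       ┃Dark┃    
     ┃                               ┃   ]┃    
     ┃                               ┃   ]┃    
     ┃                               ┃   ]┃    
     ┗━━━━━━━━━━━━━━━━━━━━━━━━━━━━━━━┛  ▼]┃    


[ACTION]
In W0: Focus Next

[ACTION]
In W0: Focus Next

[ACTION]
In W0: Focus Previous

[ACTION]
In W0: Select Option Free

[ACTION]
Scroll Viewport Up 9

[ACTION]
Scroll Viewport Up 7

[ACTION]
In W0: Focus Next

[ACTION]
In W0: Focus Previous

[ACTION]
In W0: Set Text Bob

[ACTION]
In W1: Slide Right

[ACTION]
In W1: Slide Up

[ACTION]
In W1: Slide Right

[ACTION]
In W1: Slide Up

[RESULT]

                                               
                                               
                                               
     ┏━━━━━━━━━━━━━━━━━━━━━━━━━━━━━━━┓         
     ┃ SlidingPuzzle                 ┃         
     ┠───────────────────────────────┨         
     ┃┌────┬────┬────┬────┐          ┃         
     ┃│  5 │  1 │  8 │ 11 │          ┃         
     ┃├────┼────┼────┼────┤          ┃         
     ┃│ 13 │ 14 │  3 │  4 │          ┃         
     ┃├────┼────┼────┼────┤          ┃         
     ┃│  7 │  2 │ 12 │ 15 │          ┃━━━━┓    
     ┃├────┼────┼────┼────┤          ┃    ┃    
     ┃│    │  9 │ 10 │  6 │          ┃────┨    
     ┃└────┴────┴────┴────┘          ┃  ▼]┃    
     ┃Moves: 1                       ┃Dark┃    
     ┃                               ┃   ]┃    
     ┃                               ┃   ]┃    
     ┃                               ┃   ]┃    
     ┗━━━━━━━━━━━━━━━━━━━━━━━━━━━━━━━┛  ▼]┃    


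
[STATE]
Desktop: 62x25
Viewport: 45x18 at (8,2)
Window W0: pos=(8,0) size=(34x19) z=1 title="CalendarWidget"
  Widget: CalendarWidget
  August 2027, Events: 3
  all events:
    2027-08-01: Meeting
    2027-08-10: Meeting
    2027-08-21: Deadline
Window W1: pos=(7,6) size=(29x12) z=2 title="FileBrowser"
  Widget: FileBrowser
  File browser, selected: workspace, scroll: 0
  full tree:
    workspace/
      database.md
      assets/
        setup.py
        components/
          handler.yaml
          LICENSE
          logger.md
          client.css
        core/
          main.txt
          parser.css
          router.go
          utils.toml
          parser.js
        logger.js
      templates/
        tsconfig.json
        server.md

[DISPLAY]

┠────────────────────────────────┨           
┃          August 2027           ┃           
┃Mo Tu We Th Fr Sa Su            ┃           
┃                   1*           ┃           
━━━━━━━━━━━━━━━━━━━━━━━━━━━┓     ┃           
 FileBrowser               ┃     ┃           
───────────────────────────┨     ┃           
> [-] workspace/           ┃     ┃           
    database.md            ┃     ┃           
    [+] assets/            ┃     ┃           
    [+] templates/         ┃     ┃           
                           ┃     ┃           
                           ┃     ┃           
                           ┃     ┃           
                           ┃     ┃           
━━━━━━━━━━━━━━━━━━━━━━━━━━━┛     ┃           
┗━━━━━━━━━━━━━━━━━━━━━━━━━━━━━━━━┛           
                                             


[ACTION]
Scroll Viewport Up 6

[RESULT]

┏━━━━━━━━━━━━━━━━━━━━━━━━━━━━━━━━┓           
┃ CalendarWidget                 ┃           
┠────────────────────────────────┨           
┃          August 2027           ┃           
┃Mo Tu We Th Fr Sa Su            ┃           
┃                   1*           ┃           
━━━━━━━━━━━━━━━━━━━━━━━━━━━┓     ┃           
 FileBrowser               ┃     ┃           
───────────────────────────┨     ┃           
> [-] workspace/           ┃     ┃           
    database.md            ┃     ┃           
    [+] assets/            ┃     ┃           
    [+] templates/         ┃     ┃           
                           ┃     ┃           
                           ┃     ┃           
                           ┃     ┃           
                           ┃     ┃           
━━━━━━━━━━━━━━━━━━━━━━━━━━━┛     ┃           


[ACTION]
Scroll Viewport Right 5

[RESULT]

━━━━━━━━━━━━━━━━━━━━━━━━━━━━┓                
endarWidget                 ┃                
────────────────────────────┨                
      August 2027           ┃                
u We Th Fr Sa Su            ┃                
               1*           ┃                
━━━━━━━━━━━━━━━━━━━━━━┓     ┃                
Browser               ┃     ┃                
──────────────────────┨     ┃                
 workspace/           ┃     ┃                
atabase.md            ┃     ┃                
+] assets/            ┃     ┃                
+] templates/         ┃     ┃                
                      ┃     ┃                
                      ┃     ┃                
                      ┃     ┃                
                      ┃     ┃                
━━━━━━━━━━━━━━━━━━━━━━┛     ┃                


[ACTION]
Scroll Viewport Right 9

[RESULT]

━━━━━━━━━━━━━━━━━━━━━━━━┓                    
rWidget                 ┃                    
────────────────────────┨                    
  August 2027           ┃                    
 Th Fr Sa Su            ┃                    
           1*           ┃                    
━━━━━━━━━━━━━━━━━━┓     ┃                    
ser               ┃     ┃                    
──────────────────┨     ┃                    
kspace/           ┃     ┃                    
ase.md            ┃     ┃                    
ssets/            ┃     ┃                    
emplates/         ┃     ┃                    
                  ┃     ┃                    
                  ┃     ┃                    
                  ┃     ┃                    
                  ┃     ┃                    
━━━━━━━━━━━━━━━━━━┛     ┃                    


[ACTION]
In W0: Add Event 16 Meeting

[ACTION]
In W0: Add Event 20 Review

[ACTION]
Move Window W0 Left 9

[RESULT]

━━━━━━━━━━━━━━━━┓                            
                ┃                            
────────────────┨                            
 2027           ┃                            
a Su            ┃                            
   1*           ┃                            
━━━━━━━━━━━━━━━━━━┓                          
ser               ┃                          
──────────────────┨                          
kspace/           ┃                          
ase.md            ┃                          
ssets/            ┃                          
emplates/         ┃                          
                  ┃                          
                  ┃                          
                  ┃                          
                  ┃                          
━━━━━━━━━━━━━━━━━━┛                          


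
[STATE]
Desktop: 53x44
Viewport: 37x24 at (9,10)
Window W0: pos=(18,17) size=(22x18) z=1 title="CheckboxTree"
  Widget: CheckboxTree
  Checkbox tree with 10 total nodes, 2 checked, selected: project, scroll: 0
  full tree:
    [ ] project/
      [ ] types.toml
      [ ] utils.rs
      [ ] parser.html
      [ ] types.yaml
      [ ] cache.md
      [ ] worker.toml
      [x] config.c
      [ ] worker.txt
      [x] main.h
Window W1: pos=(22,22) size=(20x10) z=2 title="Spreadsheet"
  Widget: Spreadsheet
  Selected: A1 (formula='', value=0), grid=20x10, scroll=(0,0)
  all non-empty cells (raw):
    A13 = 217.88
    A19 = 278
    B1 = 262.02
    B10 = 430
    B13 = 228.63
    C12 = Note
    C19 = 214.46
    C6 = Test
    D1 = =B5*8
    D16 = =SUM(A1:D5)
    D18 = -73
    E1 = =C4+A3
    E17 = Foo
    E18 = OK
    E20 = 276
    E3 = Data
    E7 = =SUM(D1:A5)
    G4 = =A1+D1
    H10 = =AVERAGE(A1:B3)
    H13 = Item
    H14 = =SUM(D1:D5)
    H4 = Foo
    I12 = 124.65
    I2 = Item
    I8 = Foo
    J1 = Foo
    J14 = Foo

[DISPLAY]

                                     
                                     
                                     
                                     
                                     
                                     
                                     
         ┏━━━━━━━━━━━━━━━━━━━━┓      
         ┃ CheckboxTree       ┃      
         ┠────────────────────┨      
         ┃>[-] project/       ┃      
         ┃   [ ] types.toml   ┃      
         ┃   ┏━━━━━━━━━━━━━━━━━━┓    
         ┃   ┃ Spreadsheet      ┃    
         ┃   ┠──────────────────┨    
         ┃   ┃A1:               ┃    
         ┃   ┃       A       B  ┃    
         ┃   ┃------------------┃    
         ┃   ┃  1      [0]  262.┃    
         ┃   ┃  2        0      ┃    
         ┃   ┃  3        0      ┃    
         ┃   ┗━━━━━━━━━━━━━━━━━━┛    
         ┃                    ┃      
         ┃                    ┃      


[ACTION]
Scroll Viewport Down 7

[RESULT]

         ┏━━━━━━━━━━━━━━━━━━━━┓      
         ┃ CheckboxTree       ┃      
         ┠────────────────────┨      
         ┃>[-] project/       ┃      
         ┃   [ ] types.toml   ┃      
         ┃   ┏━━━━━━━━━━━━━━━━━━┓    
         ┃   ┃ Spreadsheet      ┃    
         ┃   ┠──────────────────┨    
         ┃   ┃A1:               ┃    
         ┃   ┃       A       B  ┃    
         ┃   ┃------------------┃    
         ┃   ┃  1      [0]  262.┃    
         ┃   ┃  2        0      ┃    
         ┃   ┃  3        0      ┃    
         ┃   ┗━━━━━━━━━━━━━━━━━━┛    
         ┃                    ┃      
         ┃                    ┃      
         ┗━━━━━━━━━━━━━━━━━━━━┛      
                                     
                                     
                                     
                                     
                                     
                                     


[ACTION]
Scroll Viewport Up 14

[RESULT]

                                     
                                     
                                     
                                     
                                     
                                     
                                     
                                     
                                     
                                     
                                     
                                     
                                     
                                     
         ┏━━━━━━━━━━━━━━━━━━━━┓      
         ┃ CheckboxTree       ┃      
         ┠────────────────────┨      
         ┃>[-] project/       ┃      
         ┃   [ ] types.toml   ┃      
         ┃   ┏━━━━━━━━━━━━━━━━━━┓    
         ┃   ┃ Spreadsheet      ┃    
         ┃   ┠──────────────────┨    
         ┃   ┃A1:               ┃    
         ┃   ┃       A       B  ┃    


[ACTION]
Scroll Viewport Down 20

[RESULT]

         ┃>[-] project/       ┃      
         ┃   [ ] types.toml   ┃      
         ┃   ┏━━━━━━━━━━━━━━━━━━┓    
         ┃   ┃ Spreadsheet      ┃    
         ┃   ┠──────────────────┨    
         ┃   ┃A1:               ┃    
         ┃   ┃       A       B  ┃    
         ┃   ┃------------------┃    
         ┃   ┃  1      [0]  262.┃    
         ┃   ┃  2        0      ┃    
         ┃   ┃  3        0      ┃    
         ┃   ┗━━━━━━━━━━━━━━━━━━┛    
         ┃                    ┃      
         ┃                    ┃      
         ┗━━━━━━━━━━━━━━━━━━━━┛      
                                     
                                     
                                     
                                     
                                     
                                     
                                     
                                     
                                     


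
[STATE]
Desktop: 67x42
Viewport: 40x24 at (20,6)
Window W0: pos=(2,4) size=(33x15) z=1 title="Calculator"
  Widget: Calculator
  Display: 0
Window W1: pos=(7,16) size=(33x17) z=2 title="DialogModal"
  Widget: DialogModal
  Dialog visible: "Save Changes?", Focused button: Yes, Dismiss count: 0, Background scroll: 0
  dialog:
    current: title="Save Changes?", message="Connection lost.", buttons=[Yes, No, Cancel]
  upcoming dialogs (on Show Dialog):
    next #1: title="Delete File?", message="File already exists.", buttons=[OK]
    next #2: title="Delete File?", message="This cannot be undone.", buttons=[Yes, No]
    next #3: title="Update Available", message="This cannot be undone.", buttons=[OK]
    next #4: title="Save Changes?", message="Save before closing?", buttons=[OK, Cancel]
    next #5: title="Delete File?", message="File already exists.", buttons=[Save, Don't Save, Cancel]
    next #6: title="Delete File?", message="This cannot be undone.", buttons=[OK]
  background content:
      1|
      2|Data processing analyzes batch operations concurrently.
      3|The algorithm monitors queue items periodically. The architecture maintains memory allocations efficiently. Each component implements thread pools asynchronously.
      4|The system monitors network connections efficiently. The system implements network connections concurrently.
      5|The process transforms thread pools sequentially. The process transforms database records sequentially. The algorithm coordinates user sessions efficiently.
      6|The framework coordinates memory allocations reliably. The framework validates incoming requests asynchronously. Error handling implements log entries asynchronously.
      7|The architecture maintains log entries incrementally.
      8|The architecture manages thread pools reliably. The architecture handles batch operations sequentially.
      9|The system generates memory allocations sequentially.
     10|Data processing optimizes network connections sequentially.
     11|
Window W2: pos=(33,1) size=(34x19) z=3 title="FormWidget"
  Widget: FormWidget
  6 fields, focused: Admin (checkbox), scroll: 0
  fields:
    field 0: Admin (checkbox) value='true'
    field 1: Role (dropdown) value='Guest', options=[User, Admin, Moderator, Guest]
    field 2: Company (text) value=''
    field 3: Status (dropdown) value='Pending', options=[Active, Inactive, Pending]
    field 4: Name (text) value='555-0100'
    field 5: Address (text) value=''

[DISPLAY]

─────────────┃  Company:    [           
             ┃  Status:     [Pending    
             ┃  Name:       [555-0100   
             ┃  Address:    [           
             ┃                          
             ┃                          
             ┃                          
             ┃                          
             ┃                          
             ┃                          
━━━━━━━━━━━━━┃                          
             ┃                          
─────────────┃                          
             ┗━━━━━━━━━━━━━━━━━━━━━━━━━━
ing analyzes batch ┃                    
m monitors queue it┃                    
onitors network con┃                    
──────────────┐ad p┃                    
e Changes?    │emor┃                    
ection lost.  │log ┃                    
 No   Cancel  │read┃                    
──────────────┘ all┃                    
ing optimizes netwo┃                    
                   ┃                    


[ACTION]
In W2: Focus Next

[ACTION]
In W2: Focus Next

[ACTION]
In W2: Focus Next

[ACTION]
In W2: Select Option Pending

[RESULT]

─────────────┃  Company:    [           
             ┃> Status:     [Pending    
             ┃  Name:       [555-0100   
             ┃  Address:    [           
             ┃                          
             ┃                          
             ┃                          
             ┃                          
             ┃                          
             ┃                          
━━━━━━━━━━━━━┃                          
             ┃                          
─────────────┃                          
             ┗━━━━━━━━━━━━━━━━━━━━━━━━━━
ing analyzes batch ┃                    
m monitors queue it┃                    
onitors network con┃                    
──────────────┐ad p┃                    
e Changes?    │emor┃                    
ection lost.  │log ┃                    
 No   Cancel  │read┃                    
──────────────┘ all┃                    
ing optimizes netwo┃                    
                   ┃                    


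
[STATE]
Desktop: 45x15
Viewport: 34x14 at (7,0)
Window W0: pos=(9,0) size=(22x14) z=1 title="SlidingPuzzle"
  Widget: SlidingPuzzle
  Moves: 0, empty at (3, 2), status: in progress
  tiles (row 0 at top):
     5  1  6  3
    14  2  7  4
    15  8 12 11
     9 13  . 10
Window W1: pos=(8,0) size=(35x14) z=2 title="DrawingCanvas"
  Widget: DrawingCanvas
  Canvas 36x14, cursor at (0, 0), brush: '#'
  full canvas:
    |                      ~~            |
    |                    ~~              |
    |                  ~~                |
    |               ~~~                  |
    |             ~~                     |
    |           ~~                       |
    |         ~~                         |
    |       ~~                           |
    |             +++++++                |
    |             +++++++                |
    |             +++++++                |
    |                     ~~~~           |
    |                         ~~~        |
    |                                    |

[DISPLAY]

 ┏━━━━━━━━━━━━━━━━━━━━━━━━━━━━━━━━
 ┃ DrawingCanvas                  
 ┠────────────────────────────────
 ┃+                     ~~        
 ┃                    ~~          
 ┃                  ~~            
 ┃               ~~~              
 ┃             ~~                 
 ┃           ~~                   
 ┃         ~~                     
 ┃       ~~                       
 ┃             +++++++            
 ┃             +++++++            
 ┗━━━━━━━━━━━━━━━━━━━━━━━━━━━━━━━━


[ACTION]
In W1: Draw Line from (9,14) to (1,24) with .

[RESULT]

 ┏━━━━━━━━━━━━━━━━━━━━━━━━━━━━━━━━
 ┃ DrawingCanvas                  
 ┠────────────────────────────────
 ┃+                     ~~        
 ┃                    ~~  .       
 ┃                  ~~   .        
 ┃               ~~~   ..         
 ┃             ~~     .           
 ┃           ~~      .            
 ┃         ~~       .             
 ┃       ~~       ..              
 ┃             ++.++++            
 ┃             +.+++++            
 ┗━━━━━━━━━━━━━━━━━━━━━━━━━━━━━━━━


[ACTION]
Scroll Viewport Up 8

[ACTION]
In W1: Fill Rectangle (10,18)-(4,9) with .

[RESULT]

 ┏━━━━━━━━━━━━━━━━━━━━━━━━━━━━━━━━
 ┃ DrawingCanvas                  
 ┠────────────────────────────────
 ┃+                     ~~        
 ┃                    ~~  .       
 ┃                  ~~   .        
 ┃               ~~~   ..         
 ┃         .......... .           
 ┃         ...........            
 ┃         ..........             
 ┃       ~~..........             
 ┃         ..........+            
 ┃         ..........+            
 ┗━━━━━━━━━━━━━━━━━━━━━━━━━━━━━━━━


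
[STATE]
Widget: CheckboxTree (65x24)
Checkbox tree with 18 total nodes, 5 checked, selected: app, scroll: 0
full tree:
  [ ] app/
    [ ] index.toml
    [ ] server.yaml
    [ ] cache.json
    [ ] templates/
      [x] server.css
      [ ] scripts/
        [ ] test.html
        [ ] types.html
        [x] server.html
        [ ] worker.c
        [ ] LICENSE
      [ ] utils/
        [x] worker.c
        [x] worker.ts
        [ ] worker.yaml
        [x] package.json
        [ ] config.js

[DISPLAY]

>[-] app/                                                        
   [ ] index.toml                                                
   [ ] server.yaml                                               
   [ ] cache.json                                                
   [-] templates/                                                
     [x] server.css                                              
     [-] scripts/                                                
       [ ] test.html                                             
       [ ] types.html                                            
       [x] server.html                                           
       [ ] worker.c                                              
       [ ] LICENSE                                               
     [-] utils/                                                  
       [x] worker.c                                              
       [x] worker.ts                                             
       [ ] worker.yaml                                           
       [x] package.json                                          
       [ ] config.js                                             
                                                                 
                                                                 
                                                                 
                                                                 
                                                                 
                                                                 


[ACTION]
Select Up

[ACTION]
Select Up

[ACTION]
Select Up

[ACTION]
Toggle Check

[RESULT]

>[x] app/                                                        
   [x] index.toml                                                
   [x] server.yaml                                               
   [x] cache.json                                                
   [x] templates/                                                
     [x] server.css                                              
     [x] scripts/                                                
       [x] test.html                                             
       [x] types.html                                            
       [x] server.html                                           
       [x] worker.c                                              
       [x] LICENSE                                               
     [x] utils/                                                  
       [x] worker.c                                              
       [x] worker.ts                                             
       [x] worker.yaml                                           
       [x] package.json                                          
       [x] config.js                                             
                                                                 
                                                                 
                                                                 
                                                                 
                                                                 
                                                                 


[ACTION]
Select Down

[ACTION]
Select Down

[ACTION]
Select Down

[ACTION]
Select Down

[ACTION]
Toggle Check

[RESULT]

 [-] app/                                                        
   [x] index.toml                                                
   [x] server.yaml                                               
   [x] cache.json                                                
>  [ ] templates/                                                
     [ ] server.css                                              
     [ ] scripts/                                                
       [ ] test.html                                             
       [ ] types.html                                            
       [ ] server.html                                           
       [ ] worker.c                                              
       [ ] LICENSE                                               
     [ ] utils/                                                  
       [ ] worker.c                                              
       [ ] worker.ts                                             
       [ ] worker.yaml                                           
       [ ] package.json                                          
       [ ] config.js                                             
                                                                 
                                                                 
                                                                 
                                                                 
                                                                 
                                                                 


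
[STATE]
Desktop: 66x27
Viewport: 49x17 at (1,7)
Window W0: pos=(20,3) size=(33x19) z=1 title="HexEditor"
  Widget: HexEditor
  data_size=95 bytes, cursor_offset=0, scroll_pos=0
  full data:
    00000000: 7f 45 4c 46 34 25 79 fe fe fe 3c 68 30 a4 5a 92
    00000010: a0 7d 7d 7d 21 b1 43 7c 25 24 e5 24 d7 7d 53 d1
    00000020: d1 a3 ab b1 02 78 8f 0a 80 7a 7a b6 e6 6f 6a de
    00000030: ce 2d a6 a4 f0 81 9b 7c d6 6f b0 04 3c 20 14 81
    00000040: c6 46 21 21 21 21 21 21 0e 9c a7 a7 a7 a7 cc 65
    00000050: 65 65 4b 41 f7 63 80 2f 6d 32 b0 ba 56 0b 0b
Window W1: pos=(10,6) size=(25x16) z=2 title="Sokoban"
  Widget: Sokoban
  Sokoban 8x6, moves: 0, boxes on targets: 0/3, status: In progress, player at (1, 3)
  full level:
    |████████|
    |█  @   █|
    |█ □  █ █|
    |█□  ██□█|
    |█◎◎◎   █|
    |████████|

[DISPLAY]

         ┃ Sokoban               ┃d 7d 7d 21 b1 4
         ┠───────────────────────┨3 ab b1 02 78 8
         ┃████████               ┃d a6 a4 f0 81 9
         ┃█  @   █               ┃6 21 21 21 21 2
         ┃█ □  █ █               ┃5 4b 41 f7 63 8
         ┃█□  ██□█               ┃               
         ┃█◎◎◎   █               ┃               
         ┃████████               ┃               
         ┃Moves: 0  0/3          ┃               
         ┃                       ┃               
         ┃                       ┃               
         ┃                       ┃               
         ┃                       ┃               
         ┃                       ┃               
         ┗━━━━━━━━━━━━━━━━━━━━━━━┛━━━━━━━━━━━━━━━
                                                 
                                                 


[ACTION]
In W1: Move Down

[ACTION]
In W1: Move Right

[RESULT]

         ┃ Sokoban               ┃d 7d 7d 21 b1 4
         ┠───────────────────────┨3 ab b1 02 78 8
         ┃████████               ┃d a6 a4 f0 81 9
         ┃█      █               ┃6 21 21 21 21 2
         ┃█ □ @█ █               ┃5 4b 41 f7 63 8
         ┃█□  ██□█               ┃               
         ┃█◎◎◎   █               ┃               
         ┃████████               ┃               
         ┃Moves: 2  0/3          ┃               
         ┃                       ┃               
         ┃                       ┃               
         ┃                       ┃               
         ┃                       ┃               
         ┃                       ┃               
         ┗━━━━━━━━━━━━━━━━━━━━━━━┛━━━━━━━━━━━━━━━
                                                 
                                                 


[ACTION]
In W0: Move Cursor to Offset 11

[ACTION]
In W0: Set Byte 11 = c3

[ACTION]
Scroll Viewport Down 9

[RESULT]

         ┃█      █               ┃6 21 21 21 21 2
         ┃█ □ @█ █               ┃5 4b 41 f7 63 8
         ┃█□  ██□█               ┃               
         ┃█◎◎◎   █               ┃               
         ┃████████               ┃               
         ┃Moves: 2  0/3          ┃               
         ┃                       ┃               
         ┃                       ┃               
         ┃                       ┃               
         ┃                       ┃               
         ┃                       ┃               
         ┗━━━━━━━━━━━━━━━━━━━━━━━┛━━━━━━━━━━━━━━━
                                                 
                                                 
                                                 
                                                 
                                                 
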